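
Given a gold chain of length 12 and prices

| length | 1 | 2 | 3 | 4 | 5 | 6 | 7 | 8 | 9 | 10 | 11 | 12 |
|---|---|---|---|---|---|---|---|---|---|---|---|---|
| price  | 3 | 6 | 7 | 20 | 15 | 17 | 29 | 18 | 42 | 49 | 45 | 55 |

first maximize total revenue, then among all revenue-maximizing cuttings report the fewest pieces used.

3

Build r[k] bottom-up: r[k] = max over allowed piece i of (p[i] + r[k−i]).
r[1] = 3
r[2] = max(3+3, 6+0) = 6
r[3] = max(3+6, 6+3, 7+0) = 9
r[4] = max(3+9, 6+6, 7+3, 20+0) = 20
r[5] = max(3+20, 6+9, 7+6, 20+3, 15+0) = 23
r[6] = max(3+23, 6+20, 7+9, 20+6, 15+3, 17+0) = 26
r[7] = max(3+26, 6+23, 7+20, …, 17+3, 29+0) = 29
r[8] = max(3+29, 6+26, 7+23, …, 29+3, 18+0) = 40
r[9] = max(3+40, 6+29, 7+26, …, 18+3, 42+0) = 43
r[10] = max(3+43, 6+40, 7+29, …, 42+3, 49+0) = 49
r[11] = max(3+49, 6+43, 7+40, …, 49+3, 45+0) = 52
r[12] = max(3+52, 6+49, 7+43, …, 45+3, 55+0) = 60
Maximum revenue is $60.
Now minimize piece count subject to staying optimal: for each k, pieces[k] = 1 + min over i with p[i]+r[k−i]=r[k] of pieces[k−i].
pieces[9] = 3
pieces[10] = 1
pieces[11] = 2
pieces[12] = 3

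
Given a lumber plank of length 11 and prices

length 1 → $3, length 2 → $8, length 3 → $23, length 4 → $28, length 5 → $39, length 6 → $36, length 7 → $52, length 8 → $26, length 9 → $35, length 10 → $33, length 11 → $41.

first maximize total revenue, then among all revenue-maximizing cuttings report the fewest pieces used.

3

Consider every possible first cut. r[k] is the best of p[i]+r[k−i] over all sellable i≤k.
r[1] = 3
r[2] = max(3+3, 8+0) = 8
r[3] = max(3+8, 8+3, 23+0) = 23
r[4] = max(3+23, 8+8, 23+3, 28+0) = 28
r[5] = max(3+28, 8+23, 23+8, 28+3, 39+0) = 39
r[6] = max(3+39, 8+28, 23+23, 28+8, 39+3, 36+0) = 46
r[7] = max(3+46, 8+39, 23+28, …, 36+3, 52+0) = 52
r[8] = max(3+52, 8+46, 23+39, …, 52+3, 26+0) = 62
r[9] = max(3+62, 8+52, 23+46, …, 26+3, 35+0) = 69
r[10] = max(3+69, 8+62, 23+52, …, 35+3, 33+0) = 78
r[11] = max(3+78, 8+69, 23+62, …, 33+3, 41+0) = 85
Maximum revenue is $85.
Now minimize piece count subject to staying optimal: for each k, pieces[k] = 1 + min over i with p[i]+r[k−i]=r[k] of pieces[k−i].
pieces[8] = 2
pieces[9] = 3
pieces[10] = 2
pieces[11] = 3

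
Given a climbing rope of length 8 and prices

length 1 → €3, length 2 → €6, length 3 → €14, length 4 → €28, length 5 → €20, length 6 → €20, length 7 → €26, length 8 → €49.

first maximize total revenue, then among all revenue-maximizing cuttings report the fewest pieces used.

2

Let r[k] be the best obtainable value from length k. For each k, try every first piece i and keep the best of price[i] + r[k−i].
r[1] = 3
r[2] = max(3+3, 6+0) = 6
r[3] = max(3+6, 6+3, 14+0) = 14
r[4] = max(3+14, 6+6, 14+3, 28+0) = 28
r[5] = max(3+28, 6+14, 14+6, 28+3, 20+0) = 31
r[6] = max(3+31, 6+28, 14+14, 28+6, 20+3, 20+0) = 34
r[7] = max(3+34, 6+31, 14+28, …, 20+3, 26+0) = 42
r[8] = max(3+42, 6+34, 14+31, …, 26+3, 49+0) = 56
Maximum revenue is €56.
Now minimize piece count subject to staying optimal: for each k, pieces[k] = 1 + min over i with p[i]+r[k−i]=r[k] of pieces[k−i].
pieces[5] = 2
pieces[6] = 2
pieces[7] = 2
pieces[8] = 2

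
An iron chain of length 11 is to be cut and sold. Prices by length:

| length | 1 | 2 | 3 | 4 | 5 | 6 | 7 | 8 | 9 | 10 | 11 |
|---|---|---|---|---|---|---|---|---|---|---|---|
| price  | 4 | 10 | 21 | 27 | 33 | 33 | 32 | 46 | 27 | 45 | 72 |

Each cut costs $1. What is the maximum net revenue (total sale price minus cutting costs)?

Let net[k] be the best obtainable value from length k. For each k, try every first piece i and keep the best of price[i] + net[k−i] minus the 1 cut fee when i<k.
net[1] = 4
net[2] = 10
net[3] = 21
net[4] = 27
net[5] = 33
net[6] = 41  (first piece 3, then net[3]=21)
net[7] = 47  (first piece 3, then net[4]=27)
net[8] = 53  (first piece 3, then net[5]=33)
net[9] = 61  (first piece 3, then net[6]=41)
net[10] = 67  (first piece 3, then net[7]=47)
net[11] = 73  (first piece 3, then net[8]=53)
One optimal plan: pieces 5 + 3 + 3 (2 cuts) → $75 − $2 = $73.

73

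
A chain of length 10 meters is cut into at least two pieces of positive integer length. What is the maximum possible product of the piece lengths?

Fill prod[k] for k=2..10: at each k try every first piece i and multiply by the better of (k−i) uncut or prod[k−i].
Small cases: prod[2]=1, prod[3]=2, prod[4]=4.
prod[5] = 2·max(3,2) = 2·3 = 6
prod[6] = 3·max(3,2) = 3·3 = 9
prod[7] = 2·max(5,6) = 2·6 = 12
prod[8] = 2·max(6,9) = 2·9 = 18
prod[9] = 3·max(6,9) = 3·9 = 27
prod[10] = 2·max(8,18) = 2·18 = 36
One optimal split: 3 + 3 + 2 + 2; product 3·3·2·2 = 36.

36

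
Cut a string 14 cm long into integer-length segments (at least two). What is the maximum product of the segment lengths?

162

Let m[k] be the best product for length k (with at least one cut). For each first piece i, the rest contributes max(k−i, m[k−i]).
Small cases: m[2]=1, m[3]=2, m[4]=4, m[5]=6, m[6]=9, m[7]=12.
m[8] = 2×max(6,9) = 2×9 = 18
m[9] = 3×max(6,9) = 3×9 = 27
m[10] = 2×max(8,18) = 2×18 = 36
m[11] = 2×max(9,27) = 2×27 = 54
m[12] = 3×max(9,27) = 3×27 = 81
m[13] = 2×max(11,54) = 2×54 = 108
m[14] = 2×max(12,81) = 2×81 = 162
One optimal split: 3 + 3 + 3 + 3 + 2; product 3×3×3×3×2 = 162.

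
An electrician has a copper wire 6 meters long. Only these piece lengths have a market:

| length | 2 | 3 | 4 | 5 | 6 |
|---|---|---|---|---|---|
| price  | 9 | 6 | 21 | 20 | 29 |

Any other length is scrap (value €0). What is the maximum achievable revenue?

30

Consider every possible first cut. f[k] is the best of p[i]+f[k−i] over all sellable i≤k.
f[1] = 0
f[2] = 9
f[3] = 9
f[4] = 21
f[5] = 21
f[6] = 30  (first piece 2, then f[4]=21)
One optimal cutting: 4 + 2 → €30.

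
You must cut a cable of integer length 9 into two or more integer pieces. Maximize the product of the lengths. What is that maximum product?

27

Fill f[k] for k=2..9: at each k try every first piece i and multiply by the better of (k−i) uncut or f[k−i].
Small cases: f[2]=1, f[3]=2, f[4]=4.
f[5] = 2·max(3,2) = 2·3 = 6
f[6] = 3·max(3,2) = 3·3 = 9
f[7] = 2·max(5,6) = 2·6 = 12
f[8] = 2·max(6,9) = 2·9 = 18
f[9] = 3·max(6,9) = 3·9 = 27
One optimal split: 3 + 3 + 3; product 3·3·3 = 27.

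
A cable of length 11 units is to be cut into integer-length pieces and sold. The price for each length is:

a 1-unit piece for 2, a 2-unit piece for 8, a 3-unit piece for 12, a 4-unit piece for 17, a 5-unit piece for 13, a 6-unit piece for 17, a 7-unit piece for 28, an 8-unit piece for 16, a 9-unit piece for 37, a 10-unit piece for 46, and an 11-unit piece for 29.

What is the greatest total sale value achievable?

48

Let best[k] be the best obtainable value from length k. For each k, try every first piece i and keep the best of price[i] + best[k−i].
best[1] = 2
best[2] = 8
best[3] = 12
best[4] = 17
best[5] = 20  (first piece 2, then best[3]=12)
best[6] = 25  (first piece 2, then best[4]=17)
best[7] = 29  (first piece 3, then best[4]=17)
best[8] = 34  (first piece 4, then best[4]=17)
best[9] = 37  (first piece 2, then best[7]=29)
best[10] = 46
best[11] = 48  (first piece 1, then best[10]=46)
One optimal cutting: 10 + 1 → 46 + 2 = 48.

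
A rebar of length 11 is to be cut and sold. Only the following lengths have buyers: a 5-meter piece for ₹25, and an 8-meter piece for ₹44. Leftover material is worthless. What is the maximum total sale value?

Build f[k] bottom-up: f[k] = max over allowed piece i of (p[i] + f[k−i]).
f[1] = 0
f[2] = 0
f[3] = 0
f[4] = 0
f[5] = 25
f[6] = 25
f[7] = 25
f[8] = max(25+0, 44+0) = 44
f[9] = max(25+0, 44+0) = 44
f[10] = max(25+25, 44+0) = 50
f[11] = max(25+25, 44+0) = 50
One optimal cutting: pieces 5 + 5 with 1 meter of scrap → ₹50.

50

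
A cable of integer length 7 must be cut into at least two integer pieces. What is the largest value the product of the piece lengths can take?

12

Fill m[k] for k=2..7: at each k try every first piece i and multiply by the better of (k−i) uncut or m[k−i].
m[2] = 1*max(1,0) = 1*1 = 1
m[3] = 1*max(2,1) = 1*2 = 2
m[4] = 2*max(2,1) = 2*2 = 4
m[5] = 2*max(3,2) = 2*3 = 6
m[6] = 3*max(3,2) = 3*3 = 9
m[7] = 2*max(5,6) = 2*6 = 12
One optimal split: 3 + 2 + 2; product 3*2*2 = 12.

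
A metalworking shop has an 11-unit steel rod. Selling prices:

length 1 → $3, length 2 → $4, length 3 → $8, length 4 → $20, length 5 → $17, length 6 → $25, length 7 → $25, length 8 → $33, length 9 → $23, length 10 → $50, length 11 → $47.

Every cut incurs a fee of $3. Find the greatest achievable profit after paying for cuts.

Let r[k] be the best obtainable value from length k. For each k, try every first piece i and keep the best of price[i] + r[k−i] minus the 3 cut fee when i<k.
r[1] = 3
r[2] = 4
r[3] = 8
r[4] = 20
r[5] = 20  (first piece 1, then r[4]=20)
r[6] = 25
r[7] = 25  (first piece 1, then r[6]=25)
r[8] = 37  (first piece 4, then r[4]=20)
r[9] = 37  (first piece 1, then r[8]=37)
r[10] = 50
r[11] = 50  (first piece 1, then r[10]=50)
One optimal plan: pieces 10 + 1 (1 cut) → $53 − $3 = $50.

50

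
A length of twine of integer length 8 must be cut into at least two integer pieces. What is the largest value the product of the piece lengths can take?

Fill P[k] for k=2..8: at each k try every first piece i and multiply by the better of (k−i) uncut or P[k−i].
P[2] = 1·max(1,0) = 1·1 = 1
P[3] = max(1·2, 2·1) = 2
P[4] = max(1·3, 2·2, 3·1) = 4
P[5] = max(1·4, 2·3, 3·2, 4·1) = 6
P[6] = max(1·6, 2·4, 3·3, 4·2, 5·1) = 9
P[7] = max(1·9, 2·6, 3·4, 4·3, 5·2, 6·1) = 12
P[8] = max(1·12, 2·9, 3·6, …, 6·2, 7·1) = 18
One optimal split: 3 + 3 + 2; product 3·3·2 = 18.

18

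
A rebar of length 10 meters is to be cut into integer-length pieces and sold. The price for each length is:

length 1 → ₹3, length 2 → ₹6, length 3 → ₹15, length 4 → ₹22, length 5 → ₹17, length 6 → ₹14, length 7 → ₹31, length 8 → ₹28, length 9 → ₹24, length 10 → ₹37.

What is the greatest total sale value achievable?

Build v[k] bottom-up: v[k] = max over allowed piece i of (p[i] + v[k−i]).
v[1] = 3
v[2] = 6  (first piece 1, then v[1]=3)
v[3] = 15
v[4] = 22
v[5] = 25  (first piece 1, then v[4]=22)
v[6] = 30  (first piece 3, then v[3]=15)
v[7] = 37  (first piece 3, then v[4]=22)
v[8] = 44  (first piece 4, then v[4]=22)
v[9] = 47  (first piece 1, then v[8]=44)
v[10] = 52  (first piece 3, then v[7]=37)
One optimal cutting: 4 + 3 + 3 → ₹22 + ₹15 + ₹15 = ₹52.

52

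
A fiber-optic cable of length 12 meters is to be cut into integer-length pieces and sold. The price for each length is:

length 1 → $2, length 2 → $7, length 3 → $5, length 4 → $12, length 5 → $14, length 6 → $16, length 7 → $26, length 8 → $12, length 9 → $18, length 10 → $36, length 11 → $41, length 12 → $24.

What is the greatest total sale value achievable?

43

Let r[k] be the best obtainable value from length k. For each k, try every first piece i and keep the best of price[i] + r[k−i].
r[1] = 2
r[2] = max(2+2, 7+0) = 7
r[3] = max(2+7, 7+2, 5+0) = 9
r[4] = max(2+9, 7+7, 5+2, 12+0) = 14
r[5] = max(2+14, 7+9, 5+7, 12+2, 14+0) = 16
r[6] = max(2+16, 7+14, 5+9, 12+7, 14+2, 16+0) = 21
r[7] = max(2+21, 7+16, 5+14, …, 16+2, 26+0) = 26
r[8] = max(2+26, 7+21, 5+16, …, 26+2, 12+0) = 28
r[9] = max(2+28, 7+26, 5+21, …, 12+2, 18+0) = 33
r[10] = max(2+33, 7+28, 5+26, …, 18+2, 36+0) = 36
r[11] = max(2+36, 7+33, 5+28, …, 36+2, 41+0) = 41
r[12] = max(2+41, 7+36, 5+33, …, 41+2, 24+0) = 43
One optimal cutting: 11 + 1 → $41 + $2 = $43.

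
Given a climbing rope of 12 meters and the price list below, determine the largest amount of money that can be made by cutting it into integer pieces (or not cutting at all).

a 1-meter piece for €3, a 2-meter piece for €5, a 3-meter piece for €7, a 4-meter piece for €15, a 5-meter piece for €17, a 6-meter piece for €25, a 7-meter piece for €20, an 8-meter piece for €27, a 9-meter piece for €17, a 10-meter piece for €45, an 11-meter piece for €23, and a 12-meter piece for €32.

Let best[k] be the best obtainable value from length k. For each k, try every first piece i and keep the best of price[i] + best[k−i].
best[1] = 3
best[2] = 6  (first piece 1, then best[1]=3)
best[3] = 9  (first piece 1, then best[2]=6)
best[4] = 15
best[5] = 18  (first piece 1, then best[4]=15)
best[6] = 25
best[7] = 28  (first piece 1, then best[6]=25)
best[8] = 31  (first piece 1, then best[7]=28)
best[9] = 34  (first piece 1, then best[8]=31)
best[10] = 45
best[11] = 48  (first piece 1, then best[10]=45)
best[12] = 51  (first piece 1, then best[11]=48)
One optimal cutting: 10 + 1 + 1 → €45 + €3 + €3 = €51.

51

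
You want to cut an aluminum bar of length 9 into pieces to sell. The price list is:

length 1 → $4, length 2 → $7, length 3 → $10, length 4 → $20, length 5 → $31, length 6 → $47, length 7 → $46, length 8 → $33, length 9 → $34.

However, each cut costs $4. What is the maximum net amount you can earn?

Consider every possible first cut. v[k] is the best of p[i]+v[k−i] over all sellable i≤k, charging 4 whenever i<k.
v[1] = 4
v[2] = 7
v[3] = 10
v[4] = 20
v[5] = 31
v[6] = 47
v[7] = 47  (first piece 1, then v[6]=47)
v[8] = 50  (first piece 2, then v[6]=47)
v[9] = 53  (first piece 3, then v[6]=47)
One optimal plan: pieces 6 + 3 (1 cut) → $57 − $4 = $53.

53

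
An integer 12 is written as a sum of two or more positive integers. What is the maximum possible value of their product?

81

Fill g[k] for k=2..12: at each k try every first piece i and multiply by the better of (k−i) uncut or g[k−i].
Small cases: g[2]=1, g[3]=2, g[4]=4.
g[5] = max(1*4, 2*3, 3*2, 4*1) = 6
g[6] = max(1*6, 2*4, 3*3, 4*2, 5*1) = 9
g[7] = max(1*9, 2*6, 3*4, 4*3, 5*2, 6*1) = 12
g[8] = max(1*12, 2*9, 3*6, …, 6*2, 7*1) = 18
g[9] = max(1*18, 2*12, 3*9, …, 7*2, 8*1) = 27
g[10] = max(1*27, 2*18, 3*12, …, 8*2, 9*1) = 36
g[11] = max(1*36, 2*27, 3*18, …, 9*2, 10*1) = 54
g[12] = max(1*54, 2*36, 3*27, …, 10*2, 11*1) = 81
One optimal split: 3 + 3 + 3 + 3; product 3*3*3*3 = 81.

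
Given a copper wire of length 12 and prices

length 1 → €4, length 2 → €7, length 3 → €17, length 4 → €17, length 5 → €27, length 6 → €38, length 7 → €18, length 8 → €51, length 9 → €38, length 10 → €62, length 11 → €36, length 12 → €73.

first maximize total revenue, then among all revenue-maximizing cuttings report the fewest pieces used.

2

Build r[k] bottom-up: r[k] = max over allowed piece i of (p[i] + r[k−i]).
r[1] = 4
r[2] = max(4+4, 7+0) = 8
r[3] = max(4+8, 7+4, 17+0) = 17
r[4] = max(4+17, 7+8, 17+4, 17+0) = 21
r[5] = max(4+21, 7+17, 17+8, 17+4, 27+0) = 27
r[6] = max(4+27, 7+21, 17+17, 17+8, 27+4, 38+0) = 38
r[7] = max(4+38, 7+27, 17+21, …, 38+4, 18+0) = 42
r[8] = max(4+42, 7+38, 17+27, …, 18+4, 51+0) = 51
r[9] = max(4+51, 7+42, 17+38, …, 51+4, 38+0) = 55
r[10] = max(4+55, 7+51, 17+42, …, 38+4, 62+0) = 62
r[11] = max(4+62, 7+55, 17+51, …, 62+4, 36+0) = 68
r[12] = max(4+68, 7+62, 17+55, …, 36+4, 73+0) = 76
Maximum revenue is €76.
Now minimize piece count subject to staying optimal: for each k, pieces[k] = 1 + min over i with p[i]+r[k−i]=r[k] of pieces[k−i].
pieces[9] = 2
pieces[10] = 1
pieces[11] = 2
pieces[12] = 2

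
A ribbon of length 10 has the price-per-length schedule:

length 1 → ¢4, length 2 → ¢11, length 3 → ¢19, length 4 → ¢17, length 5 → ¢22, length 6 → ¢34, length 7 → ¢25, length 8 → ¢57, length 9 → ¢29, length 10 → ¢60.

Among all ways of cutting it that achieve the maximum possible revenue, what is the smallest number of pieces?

Build r[k] bottom-up: r[k] = max over allowed piece i of (p[i] + r[k−i]).
r[1] = 4
r[2] = max(4+4, 11+0) = 11
r[3] = max(4+11, 11+4, 19+0) = 19
r[4] = max(4+19, 11+11, 19+4, 17+0) = 23
r[5] = max(4+23, 11+19, 19+11, 17+4, 22+0) = 30
r[6] = max(4+30, 11+23, 19+19, 17+11, 22+4, 34+0) = 38
r[7] = max(4+38, 11+30, 19+23, …, 34+4, 25+0) = 42
r[8] = max(4+42, 11+38, 19+30, …, 25+4, 57+0) = 57
r[9] = max(4+57, 11+42, 19+38, …, 57+4, 29+0) = 61
r[10] = max(4+61, 11+57, 19+42, …, 29+4, 60+0) = 68
Maximum revenue is ¢68.
Now minimize piece count subject to staying optimal: for each k, pieces[k] = 1 + min over i with p[i]+r[k−i]=r[k] of pieces[k−i].
pieces[7] = 3
pieces[8] = 1
pieces[9] = 2
pieces[10] = 2

2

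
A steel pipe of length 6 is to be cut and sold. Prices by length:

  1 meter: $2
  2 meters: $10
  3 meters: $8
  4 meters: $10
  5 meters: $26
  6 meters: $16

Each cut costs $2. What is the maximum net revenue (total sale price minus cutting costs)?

26

Consider every possible first cut. v[k] is the best of p[i]+v[k−i] over all sellable i≤k, charging 2 whenever i<k.
v[1] = 2
v[2] = max(2+2-2, 10+0) = 10
v[3] = max(2+10-2, 10+2-2, 8+0) = 10
v[4] = max(2+10-2, 10+10-2, 8+2-2, 10+0) = 18
v[5] = max(2+18-2, 10+10-2, 8+10-2, 10+2-2, 26+0) = 26
v[6] = max(2+26-2, 10+18-2, 8+10-2, 10+10-2, 26+2-2, 16+0) = 26
One optimal plan: pieces 5 + 1 (1 cut) → $28 − $2 = $26.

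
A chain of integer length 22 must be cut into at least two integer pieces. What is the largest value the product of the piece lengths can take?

Fill P[k] for k=2..22: at each k try every first piece i and multiply by the better of (k−i) uncut or P[k−i].
Small cases: P[2]=1, P[3]=2, P[4]=4, P[5]=6, P[6]=9, P[7]=12, P[8]=18, P[9]=27, P[10]=36, P[11]=54, P[12]=81, P[13]=108, P[14]=162, P[15]=243, P[16]=324.
P[17] = 2·max(15,243) = 2·243 = 486
P[18] = 3·max(15,243) = 3·243 = 729
P[19] = 2·max(17,486) = 2·486 = 972
P[20] = 2·max(18,729) = 2·729 = 1458
P[21] = 3·max(18,729) = 3·729 = 2187
P[22] = 2·max(20,1458) = 2·1458 = 2916
One optimal split: 3 + 3 + 3 + 3 + 3 + 3 + 2 + 2; product 3·3·3·3·3·3·2·2 = 2916.

2916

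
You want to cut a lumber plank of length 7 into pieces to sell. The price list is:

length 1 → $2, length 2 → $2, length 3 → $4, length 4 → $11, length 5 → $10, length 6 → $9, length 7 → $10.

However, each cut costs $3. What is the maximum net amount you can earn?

12

Consider every possible first cut. net[k] is the best of p[i]+net[k−i] over all sellable i≤k, charging 3 whenever i<k.
net[1] = 2
net[2] = max(2+2-3, 2+0) = 2
net[3] = max(2+2-3, 2+2-3, 4+0) = 4
net[4] = max(2+4-3, 2+2-3, 4+2-3, 11+0) = 11
net[5] = max(2+11-3, 2+4-3, 4+2-3, 11+2-3, 10+0) = 10
net[6] = max(2+10-3, 2+11-3, 4+4-3, 11+2-3, 10+2-3, 9+0) = 10
net[7] = max(2+10-3, 2+10-3, 4+11-3, …, 9+2-3, 10+0) = 12
One optimal plan: pieces 4 + 3 (1 cut) → $15 − $3 = $12.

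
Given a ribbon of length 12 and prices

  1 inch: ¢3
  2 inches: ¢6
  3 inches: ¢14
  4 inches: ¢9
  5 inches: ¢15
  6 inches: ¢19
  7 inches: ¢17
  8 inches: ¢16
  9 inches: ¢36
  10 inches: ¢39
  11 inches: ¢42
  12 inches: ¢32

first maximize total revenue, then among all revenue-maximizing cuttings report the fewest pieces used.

Build r[k] bottom-up: r[k] = max over allowed piece i of (p[i] + r[k−i]).
r[1] = 3
r[2] = max(3+3, 6+0) = 6
r[3] = max(3+6, 6+3, 14+0) = 14
r[4] = max(3+14, 6+6, 14+3, 9+0) = 17
r[5] = max(3+17, 6+14, 14+6, 9+3, 15+0) = 20
r[6] = max(3+20, 6+17, 14+14, 9+6, 15+3, 19+0) = 28
r[7] = max(3+28, 6+20, 14+17, …, 19+3, 17+0) = 31
r[8] = max(3+31, 6+28, 14+20, …, 17+3, 16+0) = 34
r[9] = max(3+34, 6+31, 14+28, …, 16+3, 36+0) = 42
r[10] = max(3+42, 6+34, 14+31, …, 36+3, 39+0) = 45
r[11] = max(3+45, 6+42, 14+34, …, 39+3, 42+0) = 48
r[12] = max(3+48, 6+45, 14+42, …, 42+3, 32+0) = 56
Maximum revenue is ¢56.
Now minimize piece count subject to staying optimal: for each k, pieces[k] = 1 + min over i with p[i]+r[k−i]=r[k] of pieces[k−i].
pieces[9] = 3
pieces[10] = 4
pieces[11] = 4
pieces[12] = 4

4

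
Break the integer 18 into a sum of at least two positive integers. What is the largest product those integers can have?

Fill prod[k] for k=2..18: at each k try every first piece i and multiply by the better of (k−i) uncut or prod[k−i].
prod[2] = 1*max(1,0) = 1*1 = 1
prod[3] = 1*max(2,1) = 1*2 = 2
prod[4] = 2*max(2,1) = 2*2 = 4
prod[5] = 2*max(3,2) = 2*3 = 6
prod[6] = 3*max(3,2) = 3*3 = 9
prod[7] = 2*max(5,6) = 2*6 = 12
prod[8] = 2*max(6,9) = 2*9 = 18
prod[9] = 3*max(6,9) = 3*9 = 27
prod[10] = 2*max(8,18) = 2*18 = 36
prod[11] = 2*max(9,27) = 2*27 = 54
prod[12] = 3*max(9,27) = 3*27 = 81
prod[13] = 2*max(11,54) = 2*54 = 108
prod[14] = 2*max(12,81) = 2*81 = 162
prod[15] = 3*max(12,81) = 3*81 = 243
prod[16] = 2*max(14,162) = 2*162 = 324
prod[17] = 2*max(15,243) = 2*243 = 486
prod[18] = 3*max(15,243) = 3*243 = 729
One optimal split: 3 + 3 + 3 + 3 + 3 + 3; product 3*3*3*3*3*3 = 729.

729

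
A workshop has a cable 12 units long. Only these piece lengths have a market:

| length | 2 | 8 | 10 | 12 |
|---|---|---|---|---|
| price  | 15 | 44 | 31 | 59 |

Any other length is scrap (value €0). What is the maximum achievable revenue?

90

Let best[k] be the best obtainable value from length k. For each k, try every first piece i and keep the best of price[i] + best[k−i].
best[1] = 0
best[2] = 15
best[3] = 15
best[4] = 30  (first piece 2, then best[2]=15)
best[5] = 30
best[6] = 45  (first piece 2, then best[4]=30)
best[7] = 45
best[8] = max(15+45, 44+0) = 60
best[9] = max(15+45, 44+0) = 60
best[10] = max(15+60, 44+15, 31+0) = 75
best[11] = max(15+60, 44+15, 31+0) = 75
best[12] = max(15+75, 44+30, 31+15, 59+0) = 90
One optimal cutting: 2 + 2 + 2 + 2 + 2 + 2 → €90.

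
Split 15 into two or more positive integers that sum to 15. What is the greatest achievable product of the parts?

Define f[k] = max over 1≤i<k of i · max(k−i, f[k−i]); the inner max lets the remainder stay uncut if that's better.
Small cases: f[2]=1, f[3]=2, f[4]=4, f[5]=6, f[6]=9, f[7]=12.
f[8] = 2*max(6,9) = 2*9 = 18
f[9] = 3*max(6,9) = 3*9 = 27
f[10] = 2*max(8,18) = 2*18 = 36
f[11] = 2*max(9,27) = 2*27 = 54
f[12] = 3*max(9,27) = 3*27 = 81
f[13] = 2*max(11,54) = 2*54 = 108
f[14] = 2*max(12,81) = 2*81 = 162
f[15] = 3*max(12,81) = 3*81 = 243
One optimal split: 3 + 3 + 3 + 3 + 3; product 3*3*3*3*3 = 243.

243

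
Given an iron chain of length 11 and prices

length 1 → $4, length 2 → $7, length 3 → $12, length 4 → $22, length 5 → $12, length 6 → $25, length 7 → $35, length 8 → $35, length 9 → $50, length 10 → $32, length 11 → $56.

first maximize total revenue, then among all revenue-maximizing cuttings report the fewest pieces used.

Let r[k] be the best obtainable value from length k. For each k, try every first piece i and keep the best of price[i] + r[k−i].
r[1] = 4
r[2] = max(4+4, 7+0) = 8
r[3] = max(4+8, 7+4, 12+0) = 12
r[4] = max(4+12, 7+8, 12+4, 22+0) = 22
r[5] = max(4+22, 7+12, 12+8, 22+4, 12+0) = 26
r[6] = max(4+26, 7+22, 12+12, 22+8, 12+4, 25+0) = 30
r[7] = max(4+30, 7+26, 12+22, …, 25+4, 35+0) = 35
r[8] = max(4+35, 7+30, 12+26, …, 35+4, 35+0) = 44
r[9] = max(4+44, 7+35, 12+30, …, 35+4, 50+0) = 50
r[10] = max(4+50, 7+44, 12+35, …, 50+4, 32+0) = 54
r[11] = max(4+54, 7+50, 12+44, …, 32+4, 56+0) = 58
Maximum revenue is $58.
Now minimize piece count subject to staying optimal: for each k, pieces[k] = 1 + min over i with p[i]+r[k−i]=r[k] of pieces[k−i].
pieces[8] = 2
pieces[9] = 1
pieces[10] = 2
pieces[11] = 3

3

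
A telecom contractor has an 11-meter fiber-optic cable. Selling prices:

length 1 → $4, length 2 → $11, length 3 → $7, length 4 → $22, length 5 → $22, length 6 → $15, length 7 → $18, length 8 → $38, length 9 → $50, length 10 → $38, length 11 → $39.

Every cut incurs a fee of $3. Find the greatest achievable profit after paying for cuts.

Build v[k] bottom-up: v[k] = max over allowed piece i of (p[i] + v[k−i]) − 3 per cut.
v[1] = 4
v[2] = max(4+4-3, 11+0) = 11
v[3] = max(4+11-3, 11+4-3, 7+0) = 12
v[4] = max(4+12-3, 11+11-3, 7+4-3, 22+0) = 22
v[5] = max(4+22-3, 11+12-3, 7+11-3, 22+4-3, 22+0) = 23
v[6] = max(4+23-3, 11+22-3, 7+12-3, 22+11-3, 22+4-3, 15+0) = 30
v[7] = max(4+30-3, 11+23-3, 7+22-3, …, 15+4-3, 18+0) = 31
v[8] = max(4+31-3, 11+30-3, 7+23-3, …, 18+4-3, 38+0) = 41
v[9] = max(4+41-3, 11+31-3, 7+30-3, …, 38+4-3, 50+0) = 50
v[10] = max(4+50-3, 11+41-3, 7+31-3, …, 50+4-3, 38+0) = 51
v[11] = max(4+51-3, 11+50-3, 7+41-3, …, 38+4-3, 39+0) = 58
One optimal plan: pieces 9 + 2 (1 cut) → $61 − $3 = $58.

58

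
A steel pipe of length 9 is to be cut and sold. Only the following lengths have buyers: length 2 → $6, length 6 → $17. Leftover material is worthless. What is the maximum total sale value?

24

Build r[k] bottom-up: r[k] = max over allowed piece i of (p[i] + r[k−i]).
r[1] = 0
r[2] = 6
r[3] = 6
r[4] = 12  (first piece 2, then r[2]=6)
r[5] = 12
r[6] = max(6+12, 17+0) = 18
r[7] = max(6+12, 17+0) = 18
r[8] = max(6+18, 17+6) = 24
r[9] = max(6+18, 17+6) = 24
One optimal cutting: pieces 2 + 2 + 2 + 2 with 1 meter of scrap → $24.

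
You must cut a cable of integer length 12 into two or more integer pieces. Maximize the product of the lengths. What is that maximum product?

Fill m[k] for k=2..12: at each k try every first piece i and multiply by the better of (k−i) uncut or m[k−i].
m[2] = 1·max(1,0) = 1·1 = 1
m[3] = max(1·2, 2·1) = 2
m[4] = max(1·3, 2·2, 3·1) = 4
m[5] = max(1·4, 2·3, 3·2, 4·1) = 6
m[6] = max(1·6, 2·4, 3·3, 4·2, 5·1) = 9
m[7] = max(1·9, 2·6, 3·4, 4·3, 5·2, 6·1) = 12
m[8] = max(1·12, 2·9, 3·6, …, 6·2, 7·1) = 18
m[9] = max(1·18, 2·12, 3·9, …, 7·2, 8·1) = 27
m[10] = max(1·27, 2·18, 3·12, …, 8·2, 9·1) = 36
m[11] = max(1·36, 2·27, 3·18, …, 9·2, 10·1) = 54
m[12] = max(1·54, 2·36, 3·27, …, 10·2, 11·1) = 81
One optimal split: 3 + 3 + 3 + 3; product 3·3·3·3 = 81.

81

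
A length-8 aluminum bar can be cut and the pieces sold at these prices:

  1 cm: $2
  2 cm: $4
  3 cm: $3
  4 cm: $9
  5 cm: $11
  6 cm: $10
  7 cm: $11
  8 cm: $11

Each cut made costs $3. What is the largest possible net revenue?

15

Build net[k] bottom-up: net[k] = max over allowed piece i of (p[i] + net[k−i]) − 3 per cut.
net[1] = 2
net[2] = 4
net[3] = 3  (first piece 1, then net[2]=4)
net[4] = 9
net[5] = 11
net[6] = 10  (first piece 1, then net[5]=11)
net[7] = 12  (first piece 2, then net[5]=11)
net[8] = 15  (first piece 4, then net[4]=9)
One optimal plan: pieces 4 + 4 (1 cut) → $18 − $3 = $15.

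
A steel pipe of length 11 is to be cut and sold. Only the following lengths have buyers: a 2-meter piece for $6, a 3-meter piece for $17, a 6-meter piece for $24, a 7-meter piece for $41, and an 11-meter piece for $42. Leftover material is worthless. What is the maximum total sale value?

58

Consider every possible first cut. f[k] is the best of p[i]+f[k−i] over all sellable i≤k.
f[1] = 0
f[2] = 6
f[3] = 17
f[4] = 17
f[5] = 23  (first piece 2, then f[3]=17)
f[6] = 34  (first piece 3, then f[3]=17)
f[7] = 41
f[8] = 41
f[9] = 51  (first piece 3, then f[6]=34)
f[10] = 58  (first piece 3, then f[7]=41)
f[11] = 58
One optimal cutting: pieces 7 + 3 with 1 meter of scrap → $58.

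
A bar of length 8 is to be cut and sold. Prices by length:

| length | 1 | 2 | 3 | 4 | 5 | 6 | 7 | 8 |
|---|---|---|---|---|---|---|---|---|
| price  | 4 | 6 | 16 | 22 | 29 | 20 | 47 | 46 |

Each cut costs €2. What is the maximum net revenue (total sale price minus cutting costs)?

49

Build v[k] bottom-up: v[k] = max over allowed piece i of (p[i] + v[k−i]) − 2 per cut.
v[1] = 4
v[2] = 6  (first piece 1, then v[1]=4)
v[3] = 16
v[4] = 22
v[5] = 29
v[6] = 31  (first piece 1, then v[5]=29)
v[7] = 47
v[8] = 49  (first piece 1, then v[7]=47)
One optimal plan: pieces 7 + 1 (1 cut) → €51 − €2 = €49.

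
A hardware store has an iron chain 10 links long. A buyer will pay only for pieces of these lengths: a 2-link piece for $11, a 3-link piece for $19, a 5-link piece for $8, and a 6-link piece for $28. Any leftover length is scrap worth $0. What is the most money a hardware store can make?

Consider every possible first cut. f[k] is the best of p[i]+f[k−i] over all sellable i≤k.
f[1] = 0
f[2] = 11
f[3] = 19
f[4] = 22  (first piece 2, then f[2]=11)
f[5] = 30  (first piece 2, then f[3]=19)
f[6] = 38  (first piece 3, then f[3]=19)
f[7] = 41  (first piece 2, then f[5]=30)
f[8] = 49  (first piece 2, then f[6]=38)
f[9] = 57  (first piece 3, then f[6]=38)
f[10] = 60  (first piece 2, then f[8]=49)
One optimal cutting: 3 + 3 + 2 + 2 → $60.

60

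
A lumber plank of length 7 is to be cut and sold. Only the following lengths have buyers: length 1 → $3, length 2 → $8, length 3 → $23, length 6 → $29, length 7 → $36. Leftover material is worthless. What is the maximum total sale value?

49

Build r[k] bottom-up: r[k] = max over allowed piece i of (p[i] + r[k−i]).
r[1] = 3
r[2] = 8
r[3] = 23
r[4] = 26  (first piece 1, then r[3]=23)
r[5] = 31  (first piece 2, then r[3]=23)
r[6] = 46  (first piece 3, then r[3]=23)
r[7] = 49  (first piece 1, then r[6]=46)
One optimal cutting: 3 + 3 + 1 → $49.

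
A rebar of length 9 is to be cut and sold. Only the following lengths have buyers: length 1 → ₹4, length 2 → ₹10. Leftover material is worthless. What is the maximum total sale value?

Consider every possible first cut. best[k] is the best of p[i]+best[k−i] over all sellable i≤k.
best[1] = 4
best[2] = 10
best[3] = 14  (first piece 1, then best[2]=10)
best[4] = 20  (first piece 2, then best[2]=10)
best[5] = 24  (first piece 1, then best[4]=20)
best[6] = 30  (first piece 2, then best[4]=20)
best[7] = 34  (first piece 1, then best[6]=30)
best[8] = 40  (first piece 2, then best[6]=30)
best[9] = 44  (first piece 1, then best[8]=40)
One optimal cutting: 2 + 2 + 2 + 2 + 1 → ₹44.

44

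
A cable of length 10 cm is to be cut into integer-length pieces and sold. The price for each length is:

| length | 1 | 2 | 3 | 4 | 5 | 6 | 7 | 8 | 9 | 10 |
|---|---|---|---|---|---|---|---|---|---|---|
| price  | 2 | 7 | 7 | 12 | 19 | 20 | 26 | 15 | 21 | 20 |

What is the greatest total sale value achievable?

Let v[k] be the best obtainable value from length k. For each k, try every first piece i and keep the best of price[i] + v[k−i].
v[1] = 2
v[2] = max(2+2, 7+0) = 7
v[3] = max(2+7, 7+2, 7+0) = 9
v[4] = max(2+9, 7+7, 7+2, 12+0) = 14
v[5] = max(2+14, 7+9, 7+7, 12+2, 19+0) = 19
v[6] = max(2+19, 7+14, 7+9, 12+7, 19+2, 20+0) = 21
v[7] = max(2+21, 7+19, 7+14, …, 20+2, 26+0) = 26
v[8] = max(2+26, 7+21, 7+19, …, 26+2, 15+0) = 28
v[9] = max(2+28, 7+26, 7+21, …, 15+2, 21+0) = 33
v[10] = max(2+33, 7+28, 7+26, …, 21+2, 20+0) = 38
One optimal cutting: 5 + 5 → $19 + $19 = $38.

38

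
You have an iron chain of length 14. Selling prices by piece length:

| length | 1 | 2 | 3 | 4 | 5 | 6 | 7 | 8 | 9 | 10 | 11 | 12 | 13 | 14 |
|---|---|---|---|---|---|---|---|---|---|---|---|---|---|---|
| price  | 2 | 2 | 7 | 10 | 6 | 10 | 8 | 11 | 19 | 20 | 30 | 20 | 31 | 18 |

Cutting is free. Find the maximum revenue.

37

Build v[k] bottom-up: v[k] = max over allowed piece i of (p[i] + v[k−i]).
v[1] = 2
v[2] = 4  (first piece 1, then v[1]=2)
v[3] = 7
v[4] = 10
v[5] = 12  (first piece 1, then v[4]=10)
v[6] = 14  (first piece 1, then v[5]=12)
v[7] = 17  (first piece 3, then v[4]=10)
v[8] = 20  (first piece 4, then v[4]=10)
v[9] = 22  (first piece 1, then v[8]=20)
v[10] = 24  (first piece 1, then v[9]=22)
v[11] = 30
v[12] = 32  (first piece 1, then v[11]=30)
v[13] = 34  (first piece 1, then v[12]=32)
v[14] = 37  (first piece 3, then v[11]=30)
One optimal cutting: 11 + 3 → $30 + $7 = $37.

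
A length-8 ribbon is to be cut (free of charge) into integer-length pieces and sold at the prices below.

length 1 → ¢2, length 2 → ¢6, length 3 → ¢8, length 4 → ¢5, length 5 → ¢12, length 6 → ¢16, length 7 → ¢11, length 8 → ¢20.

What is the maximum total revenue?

Let R[k] be the best obtainable value from length k. For each k, try every first piece i and keep the best of price[i] + R[k−i].
R[1] = 2
R[2] = max(2+2, 6+0) = 6
R[3] = max(2+6, 6+2, 8+0) = 8
R[4] = max(2+8, 6+6, 8+2, 5+0) = 12
R[5] = max(2+12, 6+8, 8+6, 5+2, 12+0) = 14
R[6] = max(2+14, 6+12, 8+8, 5+6, 12+2, 16+0) = 18
R[7] = max(2+18, 6+14, 8+12, …, 16+2, 11+0) = 20
R[8] = max(2+20, 6+18, 8+14, …, 11+2, 20+0) = 24
One optimal cutting: 2 + 2 + 2 + 2 → ¢6 + ¢6 + ¢6 + ¢6 = ¢24.

24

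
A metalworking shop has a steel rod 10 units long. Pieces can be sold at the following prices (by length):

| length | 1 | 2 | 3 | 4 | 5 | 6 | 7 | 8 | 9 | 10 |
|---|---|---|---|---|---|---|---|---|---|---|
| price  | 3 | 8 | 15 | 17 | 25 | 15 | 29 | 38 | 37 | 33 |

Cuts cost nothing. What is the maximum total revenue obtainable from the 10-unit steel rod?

Consider every possible first cut. r[k] is the best of p[i]+r[k−i] over all sellable i≤k.
r[1] = 3
r[2] = max(3+3, 8+0) = 8
r[3] = max(3+8, 8+3, 15+0) = 15
r[4] = max(3+15, 8+8, 15+3, 17+0) = 18
r[5] = max(3+18, 8+15, 15+8, 17+3, 25+0) = 25
r[6] = max(3+25, 8+18, 15+15, 17+8, 25+3, 15+0) = 30
r[7] = max(3+30, 8+25, 15+18, …, 15+3, 29+0) = 33
r[8] = max(3+33, 8+30, 15+25, …, 29+3, 38+0) = 40
r[9] = max(3+40, 8+33, 15+30, …, 38+3, 37+0) = 45
r[10] = max(3+45, 8+40, 15+33, …, 37+3, 33+0) = 50
One optimal cutting: 5 + 5 → $25 + $25 = $50.

50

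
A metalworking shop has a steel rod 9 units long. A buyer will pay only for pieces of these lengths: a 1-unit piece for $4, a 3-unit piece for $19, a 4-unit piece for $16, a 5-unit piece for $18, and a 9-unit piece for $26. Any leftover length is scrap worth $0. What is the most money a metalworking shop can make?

57

Let f[k] be the best obtainable value from length k. For each k, try every first piece i and keep the best of price[i] + f[k−i].
f[1] = 4
f[2] = 8  (first piece 1, then f[1]=4)
f[3] = 19
f[4] = 23  (first piece 1, then f[3]=19)
f[5] = 27  (first piece 1, then f[4]=23)
f[6] = 38  (first piece 3, then f[3]=19)
f[7] = 42  (first piece 1, then f[6]=38)
f[8] = 46  (first piece 1, then f[7]=42)
f[9] = 57  (first piece 3, then f[6]=38)
One optimal cutting: 3 + 3 + 3 → $57.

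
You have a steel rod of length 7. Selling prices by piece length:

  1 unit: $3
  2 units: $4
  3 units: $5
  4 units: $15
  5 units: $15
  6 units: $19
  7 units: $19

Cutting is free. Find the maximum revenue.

24

Let R[k] be the best obtainable value from length k. For each k, try every first piece i and keep the best of price[i] + R[k−i].
R[1] = 3
R[2] = 6  (first piece 1, then R[1]=3)
R[3] = 9  (first piece 1, then R[2]=6)
R[4] = 15
R[5] = 18  (first piece 1, then R[4]=15)
R[6] = 21  (first piece 1, then R[5]=18)
R[7] = 24  (first piece 1, then R[6]=21)
One optimal cutting: 4 + 1 + 1 + 1 → $15 + $3 + $3 + $3 = $24.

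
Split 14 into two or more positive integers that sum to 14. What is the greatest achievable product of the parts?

162

Define g[k] = max over 1≤i<k of i · max(k−i, g[k−i]); the inner max lets the remainder stay uncut if that's better.
g[2] = 1·max(1,0) = 1·1 = 1
g[3] = 1·max(2,1) = 1·2 = 2
g[4] = 2·max(2,1) = 2·2 = 4
g[5] = 2·max(3,2) = 2·3 = 6
g[6] = 3·max(3,2) = 3·3 = 9
g[7] = 2·max(5,6) = 2·6 = 12
g[8] = 2·max(6,9) = 2·9 = 18
g[9] = 3·max(6,9) = 3·9 = 27
g[10] = 2·max(8,18) = 2·18 = 36
g[11] = 2·max(9,27) = 2·27 = 54
g[12] = 3·max(9,27) = 3·27 = 81
g[13] = 2·max(11,54) = 2·54 = 108
g[14] = 2·max(12,81) = 2·81 = 162
One optimal split: 3 + 3 + 3 + 3 + 2; product 3·3·3·3·2 = 162.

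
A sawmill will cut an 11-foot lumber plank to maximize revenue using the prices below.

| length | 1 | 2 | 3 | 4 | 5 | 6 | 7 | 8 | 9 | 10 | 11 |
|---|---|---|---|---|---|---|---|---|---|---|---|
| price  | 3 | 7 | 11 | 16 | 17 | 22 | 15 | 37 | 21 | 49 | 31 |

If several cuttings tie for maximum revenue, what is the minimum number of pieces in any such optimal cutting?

Let r[k] be the best obtainable value from length k. For each k, try every first piece i and keep the best of price[i] + r[k−i].
r[1] = 3
r[2] = 7
r[3] = 11
r[4] = 16
r[5] = 19  (first piece 1, then r[4]=16)
r[6] = 23  (first piece 2, then r[4]=16)
r[7] = 27  (first piece 3, then r[4]=16)
r[8] = 37
r[9] = 40  (first piece 1, then r[8]=37)
r[10] = 49
r[11] = 52  (first piece 1, then r[10]=49)
Maximum revenue is $52.
Now minimize piece count subject to staying optimal: for each k, pieces[k] = 1 + min over i with p[i]+r[k−i]=r[k] of pieces[k−i].
pieces[8] = 1
pieces[9] = 2
pieces[10] = 1
pieces[11] = 2

2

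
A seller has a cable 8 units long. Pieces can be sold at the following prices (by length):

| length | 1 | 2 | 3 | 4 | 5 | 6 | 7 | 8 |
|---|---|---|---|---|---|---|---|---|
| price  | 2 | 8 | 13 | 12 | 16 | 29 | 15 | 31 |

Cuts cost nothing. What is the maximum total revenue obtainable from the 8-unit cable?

37

Consider every possible first cut. R[k] is the best of p[i]+R[k−i] over all sellable i≤k.
R[1] = 2
R[2] = max(2+2, 8+0) = 8
R[3] = max(2+8, 8+2, 13+0) = 13
R[4] = max(2+13, 8+8, 13+2, 12+0) = 16
R[5] = max(2+16, 8+13, 13+8, 12+2, 16+0) = 21
R[6] = max(2+21, 8+16, 13+13, 12+8, 16+2, 29+0) = 29
R[7] = max(2+29, 8+21, 13+16, …, 29+2, 15+0) = 31
R[8] = max(2+31, 8+29, 13+21, …, 15+2, 31+0) = 37
One optimal cutting: 6 + 2 → 29 + 8 = 37.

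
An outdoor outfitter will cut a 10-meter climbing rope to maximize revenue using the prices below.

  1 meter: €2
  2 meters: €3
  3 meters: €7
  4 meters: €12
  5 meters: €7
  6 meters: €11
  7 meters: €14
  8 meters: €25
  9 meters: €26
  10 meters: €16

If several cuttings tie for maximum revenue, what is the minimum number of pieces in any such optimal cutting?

3

Consider every possible first cut. r[k] is the best of p[i]+r[k−i] over all sellable i≤k.
r[1] = 2
r[2] = max(2+2, 3+0) = 4
r[3] = max(2+4, 3+2, 7+0) = 7
r[4] = max(2+7, 3+4, 7+2, 12+0) = 12
r[5] = max(2+12, 3+7, 7+4, 12+2, 7+0) = 14
r[6] = max(2+14, 3+12, 7+7, 12+4, 7+2, 11+0) = 16
r[7] = max(2+16, 3+14, 7+12, …, 11+2, 14+0) = 19
r[8] = max(2+19, 3+16, 7+14, …, 14+2, 25+0) = 25
r[9] = max(2+25, 3+19, 7+16, …, 25+2, 26+0) = 27
r[10] = max(2+27, 3+25, 7+19, …, 26+2, 16+0) = 29
Maximum revenue is €29.
Now minimize piece count subject to staying optimal: for each k, pieces[k] = 1 + min over i with p[i]+r[k−i]=r[k] of pieces[k−i].
pieces[7] = 2
pieces[8] = 1
pieces[9] = 2
pieces[10] = 3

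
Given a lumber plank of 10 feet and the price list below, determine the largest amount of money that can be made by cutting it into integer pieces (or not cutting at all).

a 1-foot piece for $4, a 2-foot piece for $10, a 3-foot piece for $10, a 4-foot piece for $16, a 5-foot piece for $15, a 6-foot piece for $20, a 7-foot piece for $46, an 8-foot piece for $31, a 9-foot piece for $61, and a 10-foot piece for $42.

65

Consider every possible first cut. v[k] is the best of p[i]+v[k−i] over all sellable i≤k.
v[1] = 4
v[2] = 10
v[3] = 14  (first piece 1, then v[2]=10)
v[4] = 20  (first piece 2, then v[2]=10)
v[5] = 24  (first piece 1, then v[4]=20)
v[6] = 30  (first piece 2, then v[4]=20)
v[7] = 46
v[8] = 50  (first piece 1, then v[7]=46)
v[9] = 61
v[10] = 65  (first piece 1, then v[9]=61)
One optimal cutting: 9 + 1 → $61 + $4 = $65.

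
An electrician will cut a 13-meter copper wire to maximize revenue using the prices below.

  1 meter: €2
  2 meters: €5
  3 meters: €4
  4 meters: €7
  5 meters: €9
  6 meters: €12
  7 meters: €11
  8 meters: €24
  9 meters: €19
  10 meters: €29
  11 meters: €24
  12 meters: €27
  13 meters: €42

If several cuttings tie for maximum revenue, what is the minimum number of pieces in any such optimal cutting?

Consider every possible first cut. r[k] is the best of p[i]+r[k−i] over all sellable i≤k.
r[1] = 2
r[2] = 5
r[3] = 7  (first piece 1, then r[2]=5)
r[4] = 10  (first piece 2, then r[2]=5)
r[5] = 12  (first piece 1, then r[4]=10)
r[6] = 15  (first piece 2, then r[4]=10)
r[7] = 17  (first piece 1, then r[6]=15)
r[8] = 24
r[9] = 26  (first piece 1, then r[8]=24)
r[10] = 29  (first piece 2, then r[8]=24)
r[11] = 31  (first piece 1, then r[10]=29)
r[12] = 34  (first piece 2, then r[10]=29)
r[13] = 42
Maximum revenue is €42.
Now minimize piece count subject to staying optimal: for each k, pieces[k] = 1 + min over i with p[i]+r[k−i]=r[k] of pieces[k−i].
pieces[10] = 1
pieces[11] = 2
pieces[12] = 2
pieces[13] = 1

1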